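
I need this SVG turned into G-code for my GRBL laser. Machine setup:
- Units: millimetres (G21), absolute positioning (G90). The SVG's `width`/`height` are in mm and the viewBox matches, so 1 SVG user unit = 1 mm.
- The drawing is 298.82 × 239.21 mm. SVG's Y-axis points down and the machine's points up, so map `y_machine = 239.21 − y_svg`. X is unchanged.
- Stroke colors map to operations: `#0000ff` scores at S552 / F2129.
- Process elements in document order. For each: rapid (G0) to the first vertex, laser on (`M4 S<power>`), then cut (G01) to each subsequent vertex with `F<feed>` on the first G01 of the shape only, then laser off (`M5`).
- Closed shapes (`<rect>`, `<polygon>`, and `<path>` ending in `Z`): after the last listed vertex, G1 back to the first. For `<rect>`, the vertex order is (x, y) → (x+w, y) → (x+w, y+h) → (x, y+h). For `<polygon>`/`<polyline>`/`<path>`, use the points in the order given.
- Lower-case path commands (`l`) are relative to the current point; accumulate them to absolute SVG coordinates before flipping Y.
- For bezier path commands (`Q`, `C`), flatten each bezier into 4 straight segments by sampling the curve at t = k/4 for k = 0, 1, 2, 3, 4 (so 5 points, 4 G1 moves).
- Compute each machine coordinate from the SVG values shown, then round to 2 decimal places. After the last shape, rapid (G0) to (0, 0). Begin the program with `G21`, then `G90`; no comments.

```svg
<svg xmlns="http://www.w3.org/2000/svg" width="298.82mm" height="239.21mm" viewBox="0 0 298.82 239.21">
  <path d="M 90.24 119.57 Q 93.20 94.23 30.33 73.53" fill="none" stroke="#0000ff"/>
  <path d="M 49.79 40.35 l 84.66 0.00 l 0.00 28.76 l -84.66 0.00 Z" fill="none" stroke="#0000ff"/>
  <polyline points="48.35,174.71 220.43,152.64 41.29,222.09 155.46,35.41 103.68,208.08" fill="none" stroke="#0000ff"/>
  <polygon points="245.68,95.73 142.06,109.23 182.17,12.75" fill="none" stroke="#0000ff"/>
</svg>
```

viewBox `0 0 298.82 239.21` with mm width/height → 1 unit = 1 mm. Flip: y_m = 239.21 − y_svg.

**Shape 1** — `<path>` quadratic bezier, stroke `#0000ff` → score (S552, F2129). Control points (SVG): P0=(90.24,119.57), P1=(93.20,94.23), P2=(30.33,73.53); sampled at t=k/4. Machine vertices: (90.24,119.64) → (87.61,132.02) → (76.74,143.82) → (57.65,155.04) → (30.33,165.68). Open path.

**Shape 2** — `<path>` rectangle, stroke `#0000ff` → score (S552, F2129). Machine vertices: (49.79,198.86) → (134.45,198.86) → (134.45,170.10) → (49.79,170.10) → (49.79,198.86). Closed: final G1 returns to the first vertex.

**Shape 3** — `<polyline>` open polyline, stroke `#0000ff` → score (S552, F2129). Machine vertices: (48.35,64.50) → (220.43,86.57) → (41.29,17.12) → (155.46,203.80) → (103.68,31.13). Open path.

**Shape 4** — `<polygon>` regular polygon, stroke `#0000ff` → score (S552, F2129). Machine vertices: (245.68,143.48) → (142.06,129.98) → (182.17,226.46) → (245.68,143.48). Closed: final G1 returns to the first vertex.

G21
G90
G0 X90.24 Y119.64
M4 S552
G01 X87.61 Y132.02 F2129
G01 X76.74 Y143.82
G01 X57.65 Y155.04
G01 X30.33 Y165.68
M5
G0 X49.79 Y198.86
M4 S552
G01 X134.45 Y198.86 F2129
G01 X134.45 Y170.10
G01 X49.79 Y170.10
G01 X49.79 Y198.86
M5
G0 X48.35 Y64.50
M4 S552
G01 X220.43 Y86.57 F2129
G01 X41.29 Y17.12
G01 X155.46 Y203.80
G01 X103.68 Y31.13
M5
G0 X245.68 Y143.48
M4 S552
G01 X142.06 Y129.98 F2129
G01 X182.17 Y226.46
G01 X245.68 Y143.48
M5
G0 X0.00 Y0.00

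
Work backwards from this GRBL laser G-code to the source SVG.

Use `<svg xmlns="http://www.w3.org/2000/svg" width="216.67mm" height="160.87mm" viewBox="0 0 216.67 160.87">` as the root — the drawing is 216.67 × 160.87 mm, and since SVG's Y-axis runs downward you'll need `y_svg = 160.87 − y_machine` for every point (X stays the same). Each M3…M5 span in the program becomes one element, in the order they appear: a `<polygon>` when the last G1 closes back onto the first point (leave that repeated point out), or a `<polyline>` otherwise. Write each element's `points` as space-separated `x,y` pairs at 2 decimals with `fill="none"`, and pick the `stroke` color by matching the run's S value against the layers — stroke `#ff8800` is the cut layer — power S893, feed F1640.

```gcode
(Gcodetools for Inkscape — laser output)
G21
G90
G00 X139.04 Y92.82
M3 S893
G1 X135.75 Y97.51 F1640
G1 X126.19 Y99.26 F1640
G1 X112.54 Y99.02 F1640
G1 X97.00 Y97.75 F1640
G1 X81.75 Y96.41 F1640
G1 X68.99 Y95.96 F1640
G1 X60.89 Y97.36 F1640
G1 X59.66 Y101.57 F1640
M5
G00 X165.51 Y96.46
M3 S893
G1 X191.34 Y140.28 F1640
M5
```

<svg xmlns="http://www.w3.org/2000/svg" width="216.67mm" height="160.87mm" viewBox="0 0 216.67 160.87">
  <polyline points="139.04,68.05 135.75,63.36 126.19,61.61 112.54,61.85 97.00,63.12 81.75,64.46 68.99,64.91 60.89,63.51 59.66,59.30" fill="none" stroke="#ff8800"/>
  <polyline points="165.51,64.41 191.34,20.59" fill="none" stroke="#ff8800"/>
</svg>

y_svg = 160.87 − y_m. Every run uses S893, so all elements get stroke `#ff8800` (cut).

[1] open run; points: 139.04,68.05 135.75,63.36 126.19,61.61 112.54,61.85 97.00,63.12 81.75,64.46 68.99,64.91 60.89,63.51 59.66,59.30

[2] open run; points: 165.51,64.41 191.34,20.59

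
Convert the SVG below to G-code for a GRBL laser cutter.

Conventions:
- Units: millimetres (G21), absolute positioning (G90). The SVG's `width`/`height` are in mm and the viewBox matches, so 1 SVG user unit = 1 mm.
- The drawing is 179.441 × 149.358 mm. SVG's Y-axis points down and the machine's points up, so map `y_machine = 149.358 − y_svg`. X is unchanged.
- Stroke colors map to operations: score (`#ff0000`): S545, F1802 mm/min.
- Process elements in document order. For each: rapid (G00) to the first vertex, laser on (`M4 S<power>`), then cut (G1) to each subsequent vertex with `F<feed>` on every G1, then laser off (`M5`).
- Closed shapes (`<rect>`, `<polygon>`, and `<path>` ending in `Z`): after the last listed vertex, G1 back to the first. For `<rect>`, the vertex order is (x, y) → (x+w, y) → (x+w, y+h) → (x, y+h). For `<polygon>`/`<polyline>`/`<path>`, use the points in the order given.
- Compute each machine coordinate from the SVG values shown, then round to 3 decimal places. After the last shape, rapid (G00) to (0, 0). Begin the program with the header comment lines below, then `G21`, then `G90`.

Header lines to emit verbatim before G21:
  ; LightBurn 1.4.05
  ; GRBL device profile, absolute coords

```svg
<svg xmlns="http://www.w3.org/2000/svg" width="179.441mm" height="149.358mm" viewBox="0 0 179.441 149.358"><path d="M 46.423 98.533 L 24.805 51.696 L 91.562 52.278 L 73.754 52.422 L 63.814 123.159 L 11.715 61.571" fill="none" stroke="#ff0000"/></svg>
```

Since the viewBox matches the mm dimensions, user units are millimetres directly. The only transform is the Y-flip y_m = 149.358 − y_svg.

Shape 1 is a open polyline drawn with `<path>`. Its stroke #ff0000 means score at S545, F1802. After flipping Y the toolpath is (46.423,50.825) → (24.805,97.662) → (91.562,97.080) → (73.754,96.936) → (63.814,26.199) → (11.715,87.787).

; LightBurn 1.4.05
; GRBL device profile, absolute coords
G21
G90
G00 X46.423 Y50.825
M4 S545
G1 X24.805 Y97.662 F1802
G1 X91.562 Y97.080 F1802
G1 X73.754 Y96.936 F1802
G1 X63.814 Y26.199 F1802
G1 X11.715 Y87.787 F1802
M5
G00 X0.000 Y0.000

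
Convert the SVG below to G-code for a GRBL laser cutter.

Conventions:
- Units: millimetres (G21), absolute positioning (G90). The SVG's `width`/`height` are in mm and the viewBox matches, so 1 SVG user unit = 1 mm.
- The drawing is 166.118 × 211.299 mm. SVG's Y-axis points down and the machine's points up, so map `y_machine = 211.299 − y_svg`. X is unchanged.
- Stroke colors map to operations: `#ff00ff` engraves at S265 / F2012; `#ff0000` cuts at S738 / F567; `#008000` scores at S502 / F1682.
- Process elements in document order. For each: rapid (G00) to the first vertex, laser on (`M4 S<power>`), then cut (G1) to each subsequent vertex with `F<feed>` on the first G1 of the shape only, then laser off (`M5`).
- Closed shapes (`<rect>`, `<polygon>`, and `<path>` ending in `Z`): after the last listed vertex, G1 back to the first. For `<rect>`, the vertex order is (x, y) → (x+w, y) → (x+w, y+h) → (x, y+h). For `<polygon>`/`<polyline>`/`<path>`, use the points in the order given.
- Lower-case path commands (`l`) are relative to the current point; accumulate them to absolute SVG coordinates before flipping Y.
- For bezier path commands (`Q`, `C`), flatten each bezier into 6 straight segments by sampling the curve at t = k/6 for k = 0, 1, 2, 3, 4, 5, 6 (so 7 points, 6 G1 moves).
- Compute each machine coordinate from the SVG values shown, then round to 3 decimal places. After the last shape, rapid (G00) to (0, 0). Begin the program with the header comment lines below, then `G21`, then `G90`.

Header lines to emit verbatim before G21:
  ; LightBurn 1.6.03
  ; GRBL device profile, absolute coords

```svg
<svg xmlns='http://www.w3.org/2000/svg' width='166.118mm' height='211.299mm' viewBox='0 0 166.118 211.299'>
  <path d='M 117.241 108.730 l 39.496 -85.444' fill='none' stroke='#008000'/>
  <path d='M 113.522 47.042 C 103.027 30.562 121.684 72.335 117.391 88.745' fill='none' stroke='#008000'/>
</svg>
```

Since the viewBox matches the mm dimensions, user units are millimetres directly. The only transform is the Y-flip y_m = 211.299 − y_svg.

Shape 1 is a line segment drawn with `<path>`. Its stroke #008000 means score at S502, F1682. After flipping Y the toolpath is (117.241,102.569) → (156.737,188.013).

Shape 2 is a cubic bezier drawn with `<path>`. Its stroke #008000 means score at S502, F1682. After flipping Y the toolpath is (113.522,164.257) → (110.463,168.030) → (110.815,164.416) → (113.131,155.739) → (115.964,144.321) → (117.866,132.485) → (117.391,122.554).

; LightBurn 1.6.03
; GRBL device profile, absolute coords
G21
G90
G00 X117.241 Y102.569
M4 S502
G1 X156.737 Y188.013 F1682
M5
G00 X113.522 Y164.257
M4 S502
G1 X110.463 Y168.030 F1682
G1 X110.815 Y164.416
G1 X113.131 Y155.739
G1 X115.964 Y144.321
G1 X117.866 Y132.485
G1 X117.391 Y122.554
M5
G00 X0.000 Y0.000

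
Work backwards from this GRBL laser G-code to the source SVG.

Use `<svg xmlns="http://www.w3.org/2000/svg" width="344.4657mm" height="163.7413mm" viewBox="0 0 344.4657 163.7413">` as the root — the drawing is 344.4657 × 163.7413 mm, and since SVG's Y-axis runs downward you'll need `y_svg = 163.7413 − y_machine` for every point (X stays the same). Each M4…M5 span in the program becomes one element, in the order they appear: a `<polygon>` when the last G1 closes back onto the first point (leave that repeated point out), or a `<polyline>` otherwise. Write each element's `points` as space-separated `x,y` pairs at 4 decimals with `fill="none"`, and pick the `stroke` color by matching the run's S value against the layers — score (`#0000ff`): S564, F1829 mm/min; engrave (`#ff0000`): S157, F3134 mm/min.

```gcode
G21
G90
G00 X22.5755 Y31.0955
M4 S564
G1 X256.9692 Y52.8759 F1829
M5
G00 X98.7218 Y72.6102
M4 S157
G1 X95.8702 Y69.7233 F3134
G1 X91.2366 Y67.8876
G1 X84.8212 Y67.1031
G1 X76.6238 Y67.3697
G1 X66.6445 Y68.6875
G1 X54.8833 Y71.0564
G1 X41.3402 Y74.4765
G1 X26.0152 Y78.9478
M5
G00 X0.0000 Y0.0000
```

<svg xmlns="http://www.w3.org/2000/svg" width="344.4657mm" height="163.7413mm" viewBox="0 0 344.4657 163.7413">
  <polyline points="22.5755,132.6458 256.9692,110.8654" fill="none" stroke="#0000ff"/>
  <polyline points="98.7218,91.1311 95.8702,94.0180 91.2366,95.8537 84.8212,96.6382 76.6238,96.3716 66.6445,95.0538 54.8833,92.6849 41.3402,89.2648 26.0152,84.7935" fill="none" stroke="#ff0000"/>
</svg>

Machine Y-up, SVG Y-down with viewBox height 163.7413, so y_svg = 163.7413 − y_machine; X carries over.

Run 1: the run's S564 means `#0000ff` (score). The run is open, so emit a `<polyline>` with points (Y-flipped): 22.5755,132.6458 256.9692,110.8654.

Run 2: S157 ⇒ engrave layer `#ff0000`. The run is open, so emit a `<polyline>` with points (Y-flipped): 98.7218,91.1311 95.8702,94.0180 91.2366,95.8537 84.8212,96.6382 76.6238,96.3716 66.6445,95.0538 54.8833,92.6849 41.3402,89.2648 26.0152,84.7935.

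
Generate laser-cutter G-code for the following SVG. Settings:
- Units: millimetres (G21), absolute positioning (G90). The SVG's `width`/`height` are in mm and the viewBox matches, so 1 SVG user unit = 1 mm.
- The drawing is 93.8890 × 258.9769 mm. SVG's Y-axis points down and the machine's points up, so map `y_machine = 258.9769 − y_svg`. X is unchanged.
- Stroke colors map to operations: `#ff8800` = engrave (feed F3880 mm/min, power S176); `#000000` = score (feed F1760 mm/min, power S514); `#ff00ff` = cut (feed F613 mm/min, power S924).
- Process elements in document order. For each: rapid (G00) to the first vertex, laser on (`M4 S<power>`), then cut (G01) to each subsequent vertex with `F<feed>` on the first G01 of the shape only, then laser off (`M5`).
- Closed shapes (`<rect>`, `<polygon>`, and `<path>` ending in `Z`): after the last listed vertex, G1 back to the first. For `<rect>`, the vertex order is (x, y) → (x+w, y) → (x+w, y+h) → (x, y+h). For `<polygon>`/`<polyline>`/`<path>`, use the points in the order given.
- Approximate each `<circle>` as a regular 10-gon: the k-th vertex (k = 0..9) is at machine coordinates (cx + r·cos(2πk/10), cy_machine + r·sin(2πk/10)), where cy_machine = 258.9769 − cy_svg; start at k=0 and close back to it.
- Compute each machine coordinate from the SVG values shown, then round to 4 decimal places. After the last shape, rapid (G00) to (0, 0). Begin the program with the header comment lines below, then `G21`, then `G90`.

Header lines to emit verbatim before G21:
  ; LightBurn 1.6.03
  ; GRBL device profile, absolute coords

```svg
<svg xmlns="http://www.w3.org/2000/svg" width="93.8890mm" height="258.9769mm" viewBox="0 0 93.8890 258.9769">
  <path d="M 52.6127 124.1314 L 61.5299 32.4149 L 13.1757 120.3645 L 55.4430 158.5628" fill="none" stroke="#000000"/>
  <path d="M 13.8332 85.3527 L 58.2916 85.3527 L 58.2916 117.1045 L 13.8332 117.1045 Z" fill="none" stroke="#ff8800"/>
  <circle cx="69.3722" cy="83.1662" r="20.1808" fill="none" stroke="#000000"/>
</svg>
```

; LightBurn 1.6.03
; GRBL device profile, absolute coords
G21
G90
G00 X52.6127 Y134.8455
M4 S514
G01 X61.5299 Y226.5620 F1760
G01 X13.1757 Y138.6124
G01 X55.4430 Y100.4141
M5
G00 X13.8332 Y173.6242
M4 S176
G01 X58.2916 Y173.6242 F3880
G01 X58.2916 Y141.8724
G01 X13.8332 Y141.8724
G01 X13.8332 Y173.6242
M5
G00 X89.5530 Y175.8107
M4 S514
G01 X85.6988 Y187.6727 F1760
G01 X75.6084 Y195.0038
G01 X63.1360 Y195.0038
G01 X53.0456 Y187.6727
G01 X49.1914 Y175.8107
G01 X53.0456 Y163.9487
G01 X63.1360 Y156.6176
G01 X75.6084 Y156.6176
G01 X85.6988 Y163.9487
G01 X89.5530 Y175.8107
M5
G00 X0.0000 Y0.0000

Since the viewBox matches the mm dimensions, user units are millimetres directly. The only transform is the Y-flip y_m = 258.9769 − y_svg.

Shape 1 is a open polyline drawn with `<path>`. Its stroke #000000 means score at S514, F1760. After flipping Y the toolpath is (52.6127,134.8455) → (61.5299,226.5620) → (13.1757,138.6124) → (55.4430,100.4141).

Shape 2 is a rectangle drawn with `<path>`. Its stroke #ff8800 means engrave at S176, F3880. After flipping Y the toolpath is (13.8332,173.6242) → (58.2916,173.6242) → (58.2916,141.8724) → (13.8332,141.8724) → (13.8332,173.6242), returning to the start.

Shape 3 is a circle drawn with `<circle>`. Its stroke #000000 means score at S514, F1760. After flipping Y the toolpath is (89.5530,175.8107) → (85.6988,187.6727) → (75.6084,195.0038) → (63.1360,195.0038) → (53.0456,187.6727) → (49.1914,175.8107) → (53.0456,163.9487) → (63.1360,156.6176) → (75.6084,156.6176) → (85.6988,163.9487) → (89.5530,175.8107), returning to the start.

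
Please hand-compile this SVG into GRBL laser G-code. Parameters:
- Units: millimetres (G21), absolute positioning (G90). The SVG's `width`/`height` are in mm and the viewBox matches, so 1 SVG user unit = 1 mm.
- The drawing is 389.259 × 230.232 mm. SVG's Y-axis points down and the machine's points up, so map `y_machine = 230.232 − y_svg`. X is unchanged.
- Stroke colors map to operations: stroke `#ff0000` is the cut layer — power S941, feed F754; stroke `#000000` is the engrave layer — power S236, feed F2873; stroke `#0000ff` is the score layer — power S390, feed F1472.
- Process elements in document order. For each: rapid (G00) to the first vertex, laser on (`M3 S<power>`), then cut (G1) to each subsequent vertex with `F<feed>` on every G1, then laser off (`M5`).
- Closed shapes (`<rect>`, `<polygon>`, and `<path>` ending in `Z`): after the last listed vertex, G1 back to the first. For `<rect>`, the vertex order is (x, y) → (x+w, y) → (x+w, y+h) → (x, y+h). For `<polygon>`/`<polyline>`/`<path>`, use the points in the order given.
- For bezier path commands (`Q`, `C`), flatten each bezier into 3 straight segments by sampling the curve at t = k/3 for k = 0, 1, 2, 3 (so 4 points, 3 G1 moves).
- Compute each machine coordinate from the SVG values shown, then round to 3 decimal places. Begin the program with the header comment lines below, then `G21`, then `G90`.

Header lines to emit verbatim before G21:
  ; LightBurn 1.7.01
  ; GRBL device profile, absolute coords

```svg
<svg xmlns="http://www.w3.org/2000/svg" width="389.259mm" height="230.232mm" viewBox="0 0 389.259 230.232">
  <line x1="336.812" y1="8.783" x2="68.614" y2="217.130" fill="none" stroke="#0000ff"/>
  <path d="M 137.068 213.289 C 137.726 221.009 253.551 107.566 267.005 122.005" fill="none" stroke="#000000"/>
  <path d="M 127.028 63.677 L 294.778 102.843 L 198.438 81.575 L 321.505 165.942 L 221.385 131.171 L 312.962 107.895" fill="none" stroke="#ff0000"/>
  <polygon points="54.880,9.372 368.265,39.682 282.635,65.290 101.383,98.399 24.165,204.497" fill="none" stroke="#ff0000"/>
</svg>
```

1 u = 1 mm; y_m = 230.232 − y.

[1] `<line>` line segment, #0000ff→score S390 F1472: (336.812,221.449) → (68.614,13.102)

[2] `<path>` cubic bezier, #000000→engrave S236 F2873: (137.068,16.943) → (168.058,40.387) → (227.484,89.263) → (267.005,108.227)

[3] `<path>` open polyline, #ff0000→cut S941 F754: (127.028,166.555) → (294.778,127.389) → (198.438,148.657) → (321.505,64.290) → (221.385,99.061) → (312.962,122.337)

[4] `<polygon>` closed polygon, #ff0000→cut S941 F754: (54.880,220.860) → (368.265,190.550) → (282.635,164.942) → (101.383,131.833) → (24.165,25.735) → (54.880,220.860) (closed)

; LightBurn 1.7.01
; GRBL device profile, absolute coords
G21
G90
G00 X336.812 Y221.449
M3 S390
G1 X68.614 Y13.102 F1472
M5
G00 X137.068 Y16.943
M3 S236
G1 X168.058 Y40.387 F2873
G1 X227.484 Y89.263 F2873
G1 X267.005 Y108.227 F2873
M5
G00 X127.028 Y166.555
M3 S941
G1 X294.778 Y127.389 F754
G1 X198.438 Y148.657 F754
G1 X321.505 Y64.290 F754
G1 X221.385 Y99.061 F754
G1 X312.962 Y122.337 F754
M5
G00 X54.880 Y220.860
M3 S941
G1 X368.265 Y190.550 F754
G1 X282.635 Y164.942 F754
G1 X101.383 Y131.833 F754
G1 X24.165 Y25.735 F754
G1 X54.880 Y220.860 F754
M5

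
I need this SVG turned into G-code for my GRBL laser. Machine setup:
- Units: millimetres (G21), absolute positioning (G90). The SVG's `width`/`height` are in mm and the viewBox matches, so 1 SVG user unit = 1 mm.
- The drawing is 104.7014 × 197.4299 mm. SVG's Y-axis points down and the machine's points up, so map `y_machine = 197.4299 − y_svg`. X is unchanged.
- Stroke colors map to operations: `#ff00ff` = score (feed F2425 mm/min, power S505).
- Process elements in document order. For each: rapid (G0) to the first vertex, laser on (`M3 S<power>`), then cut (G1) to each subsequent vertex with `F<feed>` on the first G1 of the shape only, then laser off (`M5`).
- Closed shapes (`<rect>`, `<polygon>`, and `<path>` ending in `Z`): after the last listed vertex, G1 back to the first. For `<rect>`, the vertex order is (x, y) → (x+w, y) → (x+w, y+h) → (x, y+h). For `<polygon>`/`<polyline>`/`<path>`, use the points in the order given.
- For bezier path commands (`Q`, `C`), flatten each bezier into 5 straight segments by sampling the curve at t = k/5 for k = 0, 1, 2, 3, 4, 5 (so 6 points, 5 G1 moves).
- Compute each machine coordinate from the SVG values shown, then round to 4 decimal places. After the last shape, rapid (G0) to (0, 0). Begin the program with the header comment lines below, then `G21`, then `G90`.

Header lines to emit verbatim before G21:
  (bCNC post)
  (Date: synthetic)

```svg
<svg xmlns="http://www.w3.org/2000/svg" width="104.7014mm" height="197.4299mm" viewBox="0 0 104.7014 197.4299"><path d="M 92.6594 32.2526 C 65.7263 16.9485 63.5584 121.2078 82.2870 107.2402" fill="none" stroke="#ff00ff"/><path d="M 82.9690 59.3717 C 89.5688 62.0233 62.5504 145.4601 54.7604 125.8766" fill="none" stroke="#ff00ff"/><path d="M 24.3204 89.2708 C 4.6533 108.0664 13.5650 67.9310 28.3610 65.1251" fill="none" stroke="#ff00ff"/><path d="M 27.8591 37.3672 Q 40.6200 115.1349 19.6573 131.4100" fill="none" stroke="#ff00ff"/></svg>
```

viewBox `0 0 104.7014 197.4299` with mm width/height → 1 unit = 1 mm. Flip: y_m = 197.4299 − y_svg.

**Shape 1** — `<path>` cubic bezier, stroke `#ff00ff` → score (S505, F2425). Control points (SVG): P0=(92.6594,32.2526), P1=(65.7263,16.9485), P2=(63.5584,121.2078), P3=(82.2870,107.2402); sampled at t=k/5. Machine vertices: (92.6594,165.1773) → (79.4404,161.9145) → (71.9794,141.3704) → (70.0906,114.9589) → (73.5884,94.0940) → (82.2870,90.1897). Open path.

**Shape 2** — `<path>` cubic bezier, stroke `#ff00ff` → score (S505, F2425). Control points (SVG): P0=(82.9690,59.3717), P1=(89.5688,62.0233), P2=(62.5504,145.4601), P3=(54.7604,125.8766); sampled at t=k/5. Machine vertices: (82.9690,138.0582) → (83.3175,128.2435) → (78.1342,107.8629) → (69.9558,85.7393) → (61.3190,70.6952) → (54.7604,71.5533). Open path.

**Shape 3** — `<path>` cubic bezier, stroke `#ff00ff` → score (S505, F2425). Control points (SVG): P0=(24.3204,89.2708), P1=(4.6533,108.0664), P2=(13.5650,67.9310), P3=(28.3610,65.1251); sampled at t=k/5. Machine vertices: (24.3204,108.1591) → (15.7680,103.1834) → (12.9853,107.7306) → (14.8827,117.1802) → (20.3711,126.9118) → (28.3610,132.3048). Open path.

**Shape 4** — `<path>` quadratic bezier, stroke `#ff00ff` → score (S505, F2425). Control points (SVG): P0=(27.8591,37.3672), P1=(40.6200,115.1349), P2=(19.6573,131.4100); sampled at t=k/5. Machine vertices: (27.8591,160.0627) → (31.6145,131.4153) → (32.6720,107.6874) → (31.0317,88.8788) → (26.6934,74.9896) → (19.6573,66.0199). Open path.

(bCNC post)
(Date: synthetic)
G21
G90
G0 X92.6594 Y165.1773
M3 S505
G1 X79.4404 Y161.9145 F2425
G1 X71.9794 Y141.3704
G1 X70.0906 Y114.9589
G1 X73.5884 Y94.0940
G1 X82.2870 Y90.1897
M5
G0 X82.9690 Y138.0582
M3 S505
G1 X83.3175 Y128.2435 F2425
G1 X78.1342 Y107.8629
G1 X69.9558 Y85.7393
G1 X61.3190 Y70.6952
G1 X54.7604 Y71.5533
M5
G0 X24.3204 Y108.1591
M3 S505
G1 X15.7680 Y103.1834 F2425
G1 X12.9853 Y107.7306
G1 X14.8827 Y117.1802
G1 X20.3711 Y126.9118
G1 X28.3610 Y132.3048
M5
G0 X27.8591 Y160.0627
M3 S505
G1 X31.6145 Y131.4153 F2425
G1 X32.6720 Y107.6874
G1 X31.0317 Y88.8788
G1 X26.6934 Y74.9896
G1 X19.6573 Y66.0199
M5
G0 X0.0000 Y0.0000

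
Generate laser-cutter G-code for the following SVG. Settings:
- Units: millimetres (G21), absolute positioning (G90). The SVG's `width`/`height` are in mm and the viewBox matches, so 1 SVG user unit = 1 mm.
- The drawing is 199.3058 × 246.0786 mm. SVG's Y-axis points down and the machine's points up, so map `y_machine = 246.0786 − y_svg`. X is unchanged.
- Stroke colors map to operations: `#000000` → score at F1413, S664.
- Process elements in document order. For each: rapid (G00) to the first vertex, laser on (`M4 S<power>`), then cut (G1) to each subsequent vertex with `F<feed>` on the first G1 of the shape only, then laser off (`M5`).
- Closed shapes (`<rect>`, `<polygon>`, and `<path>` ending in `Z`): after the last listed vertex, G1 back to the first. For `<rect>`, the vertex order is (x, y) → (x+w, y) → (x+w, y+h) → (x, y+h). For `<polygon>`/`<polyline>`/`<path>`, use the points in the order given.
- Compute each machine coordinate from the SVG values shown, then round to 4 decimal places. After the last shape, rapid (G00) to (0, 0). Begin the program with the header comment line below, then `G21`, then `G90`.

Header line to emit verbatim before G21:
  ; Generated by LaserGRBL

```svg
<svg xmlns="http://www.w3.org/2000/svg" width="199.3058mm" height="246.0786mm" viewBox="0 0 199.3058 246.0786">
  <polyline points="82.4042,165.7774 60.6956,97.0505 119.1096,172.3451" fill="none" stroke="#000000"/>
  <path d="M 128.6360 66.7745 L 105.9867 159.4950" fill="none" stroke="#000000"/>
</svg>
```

; Generated by LaserGRBL
G21
G90
G00 X82.4042 Y80.3012
M4 S664
G1 X60.6956 Y149.0281 F1413
G1 X119.1096 Y73.7335
M5
G00 X128.6360 Y179.3041
M4 S664
G1 X105.9867 Y86.5836 F1413
M5
G00 X0.0000 Y0.0000

Since the viewBox matches the mm dimensions, user units are millimetres directly. The only transform is the Y-flip y_m = 246.0786 − y_svg.

Shape 1 is a open polyline drawn with `<polyline>`. Its stroke #000000 means score at S664, F1413. After flipping Y the toolpath is (82.4042,80.3012) → (60.6956,149.0281) → (119.1096,73.7335).

Shape 2 is a line segment drawn with `<path>`. Its stroke #000000 means score at S664, F1413. After flipping Y the toolpath is (128.6360,179.3041) → (105.9867,86.5836).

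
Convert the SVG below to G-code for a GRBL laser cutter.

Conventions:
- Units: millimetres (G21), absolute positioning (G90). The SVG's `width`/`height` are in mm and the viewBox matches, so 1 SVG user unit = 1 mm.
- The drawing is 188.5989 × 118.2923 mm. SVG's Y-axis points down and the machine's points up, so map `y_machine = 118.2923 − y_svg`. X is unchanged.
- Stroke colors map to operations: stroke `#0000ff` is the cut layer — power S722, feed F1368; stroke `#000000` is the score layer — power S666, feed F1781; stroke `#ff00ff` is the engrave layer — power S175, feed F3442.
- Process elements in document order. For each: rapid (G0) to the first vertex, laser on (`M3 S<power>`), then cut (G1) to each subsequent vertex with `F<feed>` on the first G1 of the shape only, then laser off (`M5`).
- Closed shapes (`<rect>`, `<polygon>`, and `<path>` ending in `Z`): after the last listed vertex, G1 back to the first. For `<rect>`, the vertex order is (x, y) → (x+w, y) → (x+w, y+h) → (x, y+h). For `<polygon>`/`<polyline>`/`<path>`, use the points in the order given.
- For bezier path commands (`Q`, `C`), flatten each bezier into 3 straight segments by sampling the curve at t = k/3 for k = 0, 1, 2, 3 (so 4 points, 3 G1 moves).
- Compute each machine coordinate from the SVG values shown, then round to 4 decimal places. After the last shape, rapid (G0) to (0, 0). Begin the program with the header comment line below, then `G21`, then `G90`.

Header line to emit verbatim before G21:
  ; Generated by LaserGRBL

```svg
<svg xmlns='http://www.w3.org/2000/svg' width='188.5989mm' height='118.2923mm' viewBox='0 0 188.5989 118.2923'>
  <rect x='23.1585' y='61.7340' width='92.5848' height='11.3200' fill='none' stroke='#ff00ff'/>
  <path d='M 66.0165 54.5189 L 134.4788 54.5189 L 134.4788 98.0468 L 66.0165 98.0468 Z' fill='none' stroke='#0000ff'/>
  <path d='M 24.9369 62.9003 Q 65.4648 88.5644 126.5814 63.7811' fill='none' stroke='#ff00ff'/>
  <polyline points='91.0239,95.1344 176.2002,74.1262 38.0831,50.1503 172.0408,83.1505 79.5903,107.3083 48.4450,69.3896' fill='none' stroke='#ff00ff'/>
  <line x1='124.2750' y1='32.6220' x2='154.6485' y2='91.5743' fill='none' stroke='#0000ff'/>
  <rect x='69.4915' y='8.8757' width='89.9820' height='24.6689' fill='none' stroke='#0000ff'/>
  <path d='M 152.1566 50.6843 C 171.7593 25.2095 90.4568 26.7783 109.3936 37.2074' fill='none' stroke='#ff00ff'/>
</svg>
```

; Generated by LaserGRBL
G21
G90
G0 X23.1585 Y56.5583
M3 S175
G1 X115.7433 Y56.5583 F3442
G1 X115.7433 Y45.2383
G1 X23.1585 Y45.2383
G1 X23.1585 Y56.5583
M5
G0 X66.0165 Y63.7734
M3 S722
G1 X134.4788 Y63.7734 F1368
G1 X134.4788 Y20.2455
G1 X66.0165 Y20.2455
G1 X66.0165 Y63.7734
M5
G0 X24.9369 Y55.3920
M3 S175
G1 X54.2431 Y43.8879 F3442
G1 X88.1246 Y43.5943
G1 X126.5814 Y54.5112
M5
G0 X91.0239 Y23.1579
M3 S175
G1 X176.2002 Y44.1661 F3442
G1 X38.0831 Y68.1420
G1 X172.0408 Y35.1418
G1 X79.5903 Y10.9840
G1 X48.4450 Y48.9027
M5
G0 X124.2750 Y85.6703
M3 S722
G1 X154.6485 Y26.7180 F1368
M5
G0 X69.4915 Y109.4166
M3 S722
G1 X159.4735 Y109.4166 F1368
G1 X159.4735 Y84.7477
G1 X69.4915 Y84.7477
G1 X69.4915 Y109.4166
M5
G0 X152.1566 Y67.6080
M3 S175
G1 X145.5740 Y84.7417 F3442
G1 X116.4201 Y87.8871
G1 X109.3936 Y81.0849
M5
G0 X0.0000 Y0.0000

1 u = 1 mm; y_m = 118.2923 − y.

[1] `<rect>` rectangle, #ff00ff→engrave S175 F3442: (23.1585,56.5583) → (115.7433,56.5583) → (115.7433,45.2383) → (23.1585,45.2383) → (23.1585,56.5583) (closed)

[2] `<path>` rectangle, #0000ff→cut S722 F1368: (66.0165,63.7734) → (134.4788,63.7734) → (134.4788,20.2455) → (66.0165,20.2455) → (66.0165,63.7734) (closed)

[3] `<path>` quadratic bezier, #ff00ff→engrave S175 F3442: (24.9369,55.3920) → (54.2431,43.8879) → (88.1246,43.5943) → (126.5814,54.5112)

[4] `<polyline>` open polyline, #ff00ff→engrave S175 F3442: (91.0239,23.1579) → (176.2002,44.1661) → (38.0831,68.1420) → (172.0408,35.1418) → (79.5903,10.9840) → (48.4450,48.9027)

[5] `<line>` line segment, #0000ff→cut S722 F1368: (124.2750,85.6703) → (154.6485,26.7180)

[6] `<rect>` rectangle, #0000ff→cut S722 F1368: (69.4915,109.4166) → (159.4735,109.4166) → (159.4735,84.7477) → (69.4915,84.7477) → (69.4915,109.4166) (closed)

[7] `<path>` cubic bezier, #ff00ff→engrave S175 F3442: (152.1566,67.6080) → (145.5740,84.7417) → (116.4201,87.8871) → (109.3936,81.0849)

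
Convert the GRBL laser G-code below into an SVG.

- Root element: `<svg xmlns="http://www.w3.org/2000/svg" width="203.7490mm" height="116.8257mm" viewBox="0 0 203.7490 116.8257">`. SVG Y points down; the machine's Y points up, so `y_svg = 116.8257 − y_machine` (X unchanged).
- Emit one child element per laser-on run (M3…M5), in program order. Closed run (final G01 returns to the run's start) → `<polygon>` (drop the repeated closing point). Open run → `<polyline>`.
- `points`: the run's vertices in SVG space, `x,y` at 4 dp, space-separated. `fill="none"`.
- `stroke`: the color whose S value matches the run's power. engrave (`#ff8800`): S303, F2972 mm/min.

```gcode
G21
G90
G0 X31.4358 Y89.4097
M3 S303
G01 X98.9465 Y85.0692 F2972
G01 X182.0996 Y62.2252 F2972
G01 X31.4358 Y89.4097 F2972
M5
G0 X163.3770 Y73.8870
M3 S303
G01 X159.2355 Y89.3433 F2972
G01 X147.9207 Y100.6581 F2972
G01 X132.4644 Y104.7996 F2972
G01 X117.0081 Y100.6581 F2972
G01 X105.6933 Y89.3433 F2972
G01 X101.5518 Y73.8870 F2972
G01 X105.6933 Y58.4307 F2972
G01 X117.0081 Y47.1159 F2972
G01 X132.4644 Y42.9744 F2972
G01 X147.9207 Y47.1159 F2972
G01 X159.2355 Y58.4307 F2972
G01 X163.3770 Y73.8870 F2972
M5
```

y_svg = 116.8257 − y_m. Every run uses S303, so all elements get stroke `#ff8800` (engrave).

[1] closed run; points: 31.4358,27.4160 98.9465,31.7565 182.0996,54.6005

[2] closed run; points: 163.3770,42.9387 159.2355,27.4824 147.9207,16.1676 132.4644,12.0261 117.0081,16.1676 105.6933,27.4824 101.5518,42.9387 105.6933,58.3950 117.0081,69.7098 132.4644,73.8513 147.9207,69.7098 159.2355,58.3950

<svg xmlns="http://www.w3.org/2000/svg" width="203.7490mm" height="116.8257mm" viewBox="0 0 203.7490 116.8257">
  <polygon points="31.4358,27.4160 98.9465,31.7565 182.0996,54.6005" fill="none" stroke="#ff8800"/>
  <polygon points="163.3770,42.9387 159.2355,27.4824 147.9207,16.1676 132.4644,12.0261 117.0081,16.1676 105.6933,27.4824 101.5518,42.9387 105.6933,58.3950 117.0081,69.7098 132.4644,73.8513 147.9207,69.7098 159.2355,58.3950" fill="none" stroke="#ff8800"/>
</svg>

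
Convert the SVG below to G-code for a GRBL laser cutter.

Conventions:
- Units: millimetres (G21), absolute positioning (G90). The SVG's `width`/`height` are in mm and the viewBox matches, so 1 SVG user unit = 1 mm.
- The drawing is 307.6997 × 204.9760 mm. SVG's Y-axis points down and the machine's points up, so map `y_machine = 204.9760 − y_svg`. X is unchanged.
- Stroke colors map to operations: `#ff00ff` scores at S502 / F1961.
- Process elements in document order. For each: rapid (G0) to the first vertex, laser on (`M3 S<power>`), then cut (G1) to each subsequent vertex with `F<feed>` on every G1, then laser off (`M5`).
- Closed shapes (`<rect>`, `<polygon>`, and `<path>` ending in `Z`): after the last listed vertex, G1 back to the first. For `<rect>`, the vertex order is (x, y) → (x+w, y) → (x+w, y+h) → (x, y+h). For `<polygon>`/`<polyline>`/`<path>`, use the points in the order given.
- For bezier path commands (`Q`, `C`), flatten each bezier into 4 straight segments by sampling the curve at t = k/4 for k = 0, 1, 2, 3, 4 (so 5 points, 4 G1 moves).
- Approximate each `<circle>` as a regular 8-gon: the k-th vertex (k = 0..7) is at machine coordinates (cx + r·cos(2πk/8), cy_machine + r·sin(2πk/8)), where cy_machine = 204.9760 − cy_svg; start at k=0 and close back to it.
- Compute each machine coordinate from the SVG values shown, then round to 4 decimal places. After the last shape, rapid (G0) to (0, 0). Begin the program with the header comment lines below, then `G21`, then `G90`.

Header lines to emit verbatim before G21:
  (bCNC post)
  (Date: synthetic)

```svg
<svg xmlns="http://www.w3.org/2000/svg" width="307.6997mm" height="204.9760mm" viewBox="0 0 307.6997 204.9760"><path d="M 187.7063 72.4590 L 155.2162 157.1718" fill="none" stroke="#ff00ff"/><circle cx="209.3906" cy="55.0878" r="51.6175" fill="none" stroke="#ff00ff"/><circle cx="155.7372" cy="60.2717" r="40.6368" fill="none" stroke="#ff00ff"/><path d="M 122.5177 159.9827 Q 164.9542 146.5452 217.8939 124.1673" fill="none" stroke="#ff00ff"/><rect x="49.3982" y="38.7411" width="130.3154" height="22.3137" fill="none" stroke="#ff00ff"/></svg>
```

(bCNC post)
(Date: synthetic)
G21
G90
G0 X187.7063 Y132.5170
M3 S502
G1 X155.2162 Y47.8042 F1961
M5
G0 X261.0081 Y149.8882
M3 S502
G1 X245.8897 Y186.3873 F1961
G1 X209.3906 Y201.5057 F1961
G1 X172.8915 Y186.3873 F1961
G1 X157.7731 Y149.8882 F1961
G1 X172.8915 Y113.3891 F1961
G1 X209.3906 Y98.2707 F1961
G1 X245.8897 Y113.3891 F1961
G1 X261.0081 Y149.8882 F1961
M5
G0 X196.3740 Y144.7043
M3 S502
G1 X184.4718 Y173.4389 F1961
G1 X155.7372 Y185.3411 F1961
G1 X127.0026 Y173.4389 F1961
G1 X115.1004 Y144.7043 F1961
G1 X127.0026 Y115.9697 F1961
G1 X155.7372 Y104.0675 F1961
G1 X184.4718 Y115.9697 F1961
G1 X196.3740 Y144.7043 F1961
M5
G0 X122.5177 Y44.9933
M3 S502
G1 X144.3924 Y52.2708 F1961
G1 X167.5800 Y60.6659 F1961
G1 X192.0805 Y70.1785 F1961
G1 X217.8939 Y80.8087 F1961
M5
G0 X49.3982 Y166.2349
M3 S502
G1 X179.7136 Y166.2349 F1961
G1 X179.7136 Y143.9212 F1961
G1 X49.3982 Y143.9212 F1961
G1 X49.3982 Y166.2349 F1961
M5
G0 X0.0000 Y0.0000

viewBox `0 0 307.6997 204.9760` with mm width/height → 1 unit = 1 mm. Flip: y_m = 204.9760 − y_svg.

**Shape 1** — `<path>` line segment, stroke `#ff00ff` → score (S502, F1961). Machine vertices: (187.7063,132.5170) → (155.2162,47.8042). Open path.

**Shape 2** — `<circle>` circle, stroke `#ff00ff` → score (S502, F1961). Machine vertices: (261.0081,149.8882) → (245.8897,186.3873) → (209.3906,201.5057) → (172.8915,186.3873) → (157.7731,149.8882) → (172.8915,113.3891) → (209.3906,98.2707) → (245.8897,113.3891) → (261.0081,149.8882). Closed: final G1 returns to the first vertex.

**Shape 3** — `<circle>` circle, stroke `#ff00ff` → score (S502, F1961). Machine vertices: (196.3740,144.7043) → (184.4718,173.4389) → (155.7372,185.3411) → (127.0026,173.4389) → (115.1004,144.7043) → (127.0026,115.9697) → (155.7372,104.0675) → (184.4718,115.9697) → (196.3740,144.7043). Closed: final G1 returns to the first vertex.

**Shape 4** — `<path>` quadratic bezier, stroke `#ff00ff` → score (S502, F1961). Control points (SVG): P0=(122.5177,159.9827), P1=(164.9542,146.5452), P2=(217.8939,124.1673); sampled at t=k/4. Machine vertices: (122.5177,44.9933) → (144.3924,52.2708) → (167.5800,60.6659) → (192.0805,70.1785) → (217.8939,80.8087). Open path.

**Shape 5** — `<rect>` rectangle, stroke `#ff00ff` → score (S502, F1961). Machine vertices: (49.3982,166.2349) → (179.7136,166.2349) → (179.7136,143.9212) → (49.3982,143.9212) → (49.3982,166.2349). Closed: final G1 returns to the first vertex.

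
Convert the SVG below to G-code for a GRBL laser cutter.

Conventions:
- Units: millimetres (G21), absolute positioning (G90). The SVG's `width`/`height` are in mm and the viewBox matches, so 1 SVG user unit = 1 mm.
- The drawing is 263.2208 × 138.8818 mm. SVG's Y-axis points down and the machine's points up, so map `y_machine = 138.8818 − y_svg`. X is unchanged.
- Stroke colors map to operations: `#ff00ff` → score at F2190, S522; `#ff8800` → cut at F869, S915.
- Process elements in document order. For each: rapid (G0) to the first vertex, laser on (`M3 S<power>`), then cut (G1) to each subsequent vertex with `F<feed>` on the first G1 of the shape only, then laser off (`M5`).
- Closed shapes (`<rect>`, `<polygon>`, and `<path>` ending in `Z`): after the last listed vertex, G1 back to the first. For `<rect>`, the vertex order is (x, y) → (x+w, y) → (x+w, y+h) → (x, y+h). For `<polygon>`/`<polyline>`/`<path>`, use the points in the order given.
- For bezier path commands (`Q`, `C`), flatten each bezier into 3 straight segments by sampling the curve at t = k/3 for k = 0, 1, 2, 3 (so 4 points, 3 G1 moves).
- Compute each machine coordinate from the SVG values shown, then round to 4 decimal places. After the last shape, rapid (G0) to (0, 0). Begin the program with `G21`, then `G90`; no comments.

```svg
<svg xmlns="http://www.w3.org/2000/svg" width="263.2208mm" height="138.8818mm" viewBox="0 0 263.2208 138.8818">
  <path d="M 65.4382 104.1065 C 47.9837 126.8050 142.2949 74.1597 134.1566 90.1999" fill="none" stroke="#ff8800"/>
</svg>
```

G21
G90
G0 X65.4382 Y34.7753
M3 S915
G1 X77.3050 Y31.8570 F869
G1 X116.0790 Y47.1614
G1 X134.1566 Y48.6819
M5
G0 X0.0000 Y0.0000

viewBox `0 0 263.2208 138.8818` with mm width/height → 1 unit = 1 mm. Flip: y_m = 138.8818 − y_svg.

**Shape 1** — `<path>` cubic bezier, stroke `#ff8800` → cut (S915, F869). Control points (SVG): P0=(65.4382,104.1065), P1=(47.9837,126.8050), P2=(142.2949,74.1597), P3=(134.1566,90.1999); sampled at t=k/3. Machine vertices: (65.4382,34.7753) → (77.3050,31.8570) → (116.0790,47.1614) → (134.1566,48.6819). Open path.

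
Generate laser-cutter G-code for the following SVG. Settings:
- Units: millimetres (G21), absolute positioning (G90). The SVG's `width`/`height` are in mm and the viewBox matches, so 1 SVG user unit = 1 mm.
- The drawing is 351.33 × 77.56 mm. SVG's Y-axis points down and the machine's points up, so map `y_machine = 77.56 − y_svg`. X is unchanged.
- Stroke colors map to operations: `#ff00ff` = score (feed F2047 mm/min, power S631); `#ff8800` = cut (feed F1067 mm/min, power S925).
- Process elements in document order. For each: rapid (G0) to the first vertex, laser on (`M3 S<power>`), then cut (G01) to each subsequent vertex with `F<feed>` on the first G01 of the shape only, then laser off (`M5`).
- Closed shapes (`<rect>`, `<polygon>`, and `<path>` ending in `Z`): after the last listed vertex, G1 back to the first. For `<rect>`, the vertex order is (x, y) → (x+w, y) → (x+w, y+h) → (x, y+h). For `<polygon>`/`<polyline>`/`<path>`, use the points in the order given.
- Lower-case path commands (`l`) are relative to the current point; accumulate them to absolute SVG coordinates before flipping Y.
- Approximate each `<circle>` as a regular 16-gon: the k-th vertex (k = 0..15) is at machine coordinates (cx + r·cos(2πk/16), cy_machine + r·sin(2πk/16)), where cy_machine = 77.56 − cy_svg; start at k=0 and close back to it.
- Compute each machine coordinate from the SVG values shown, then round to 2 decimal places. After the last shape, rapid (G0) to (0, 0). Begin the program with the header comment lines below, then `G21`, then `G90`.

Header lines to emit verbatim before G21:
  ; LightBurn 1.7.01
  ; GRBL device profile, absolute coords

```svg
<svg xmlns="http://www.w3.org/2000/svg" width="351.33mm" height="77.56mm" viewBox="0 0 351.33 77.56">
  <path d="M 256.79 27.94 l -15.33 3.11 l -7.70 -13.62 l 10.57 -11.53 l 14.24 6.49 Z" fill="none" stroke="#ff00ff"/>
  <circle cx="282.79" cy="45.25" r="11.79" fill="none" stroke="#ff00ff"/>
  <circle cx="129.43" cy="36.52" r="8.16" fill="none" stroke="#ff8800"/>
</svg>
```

1 u = 1 mm; y_m = 77.56 − y.

[1] `<path>` regular polygon, #ff00ff→score S631 F2047: (256.79,49.62) → (241.46,46.51) → (233.76,60.13) → (244.33,71.66) → (258.57,65.17) → (256.79,49.62) (closed)

[2] `<circle>` circle, #ff00ff→score S631 F2047: (294.58,32.31) → (293.68,36.82) → (291.13,40.65) → (287.30,43.20) → (282.79,44.10) → (278.28,43.20) → (274.45,40.65) → (271.90,36.82) → (271.00,32.31) → (271.90,27.80) → (274.45,23.97) → (278.28,21.42) → (282.79,20.52) → (287.30,21.42) → (291.13,23.97) → (293.68,27.80) → (294.58,32.31) (closed)

[3] `<circle>` circle, #ff8800→cut S925 F1067: (137.59,41.04) → (136.97,44.16) → (135.20,46.81) → (132.55,48.58) → (129.43,49.20) → (126.31,48.58) → (123.66,46.81) → (121.89,44.16) → (121.27,41.04) → (121.89,37.92) → (123.66,35.27) → (126.31,33.50) → (129.43,32.88) → (132.55,33.50) → (135.20,35.27) → (136.97,37.92) → (137.59,41.04) (closed)

; LightBurn 1.7.01
; GRBL device profile, absolute coords
G21
G90
G0 X256.79 Y49.62
M3 S631
G01 X241.46 Y46.51 F2047
G01 X233.76 Y60.13
G01 X244.33 Y71.66
G01 X258.57 Y65.17
G01 X256.79 Y49.62
M5
G0 X294.58 Y32.31
M3 S631
G01 X293.68 Y36.82 F2047
G01 X291.13 Y40.65
G01 X287.30 Y43.20
G01 X282.79 Y44.10
G01 X278.28 Y43.20
G01 X274.45 Y40.65
G01 X271.90 Y36.82
G01 X271.00 Y32.31
G01 X271.90 Y27.80
G01 X274.45 Y23.97
G01 X278.28 Y21.42
G01 X282.79 Y20.52
G01 X287.30 Y21.42
G01 X291.13 Y23.97
G01 X293.68 Y27.80
G01 X294.58 Y32.31
M5
G0 X137.59 Y41.04
M3 S925
G01 X136.97 Y44.16 F1067
G01 X135.20 Y46.81
G01 X132.55 Y48.58
G01 X129.43 Y49.20
G01 X126.31 Y48.58
G01 X123.66 Y46.81
G01 X121.89 Y44.16
G01 X121.27 Y41.04
G01 X121.89 Y37.92
G01 X123.66 Y35.27
G01 X126.31 Y33.50
G01 X129.43 Y32.88
G01 X132.55 Y33.50
G01 X135.20 Y35.27
G01 X136.97 Y37.92
G01 X137.59 Y41.04
M5
G0 X0.00 Y0.00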